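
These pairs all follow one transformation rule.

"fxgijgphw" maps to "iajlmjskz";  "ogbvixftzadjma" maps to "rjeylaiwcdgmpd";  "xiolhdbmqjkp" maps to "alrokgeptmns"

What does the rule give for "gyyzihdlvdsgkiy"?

The rule is to shift every letter 3 places forward in the alphabet (wrapping around).
Applying that to "gyyzihdlvdsgkiy" gives "jbbclkgoygvjnlb".

jbbclkgoygvjnlb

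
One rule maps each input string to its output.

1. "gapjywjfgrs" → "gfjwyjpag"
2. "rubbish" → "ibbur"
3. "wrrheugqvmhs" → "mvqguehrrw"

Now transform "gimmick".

What's happening: reverse the string, then delete the first 2 characters.
Working it through for "gimmick": intermediate "kcimmig", final "immig".

immig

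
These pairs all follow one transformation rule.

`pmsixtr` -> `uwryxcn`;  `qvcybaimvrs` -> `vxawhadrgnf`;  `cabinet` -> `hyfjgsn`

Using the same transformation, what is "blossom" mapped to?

In each case the input is transformed by: take characters alternately from the front and the back (1st, last, 2nd, 2nd-last, ...), then shift every letter 5 places forward in the alphabet (wrapping around).
Applying both steps to "blossom": "bmlooss", then "grqttxx".

grqttxx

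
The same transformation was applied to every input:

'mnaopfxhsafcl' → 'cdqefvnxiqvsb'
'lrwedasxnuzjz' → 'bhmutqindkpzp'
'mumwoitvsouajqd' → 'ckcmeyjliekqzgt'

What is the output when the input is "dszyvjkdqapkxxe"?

Looking at the pairs, the operation is to shift every letter 10 places backward in the alphabet (wrapping around).
Applying that to "dszyvjkdqapkxxe" gives "tipolzatgqfannu".

tipolzatgqfannu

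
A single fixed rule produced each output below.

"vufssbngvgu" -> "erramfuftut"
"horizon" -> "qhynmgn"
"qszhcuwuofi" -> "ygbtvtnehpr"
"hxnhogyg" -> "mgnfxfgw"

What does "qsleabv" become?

kdzaupr

What's happening: shift every letter 1 place backward in the alphabet (wrapping around), then move the first 2 characters to the end (rotate left by 2).
On "qsleabv": the first step gives "prkdzau", and the second then gives "kdzaupr".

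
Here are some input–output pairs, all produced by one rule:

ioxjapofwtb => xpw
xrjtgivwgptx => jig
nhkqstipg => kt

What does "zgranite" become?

The transformation: delete the last character, then keep one character in every 3, starting at position 3 (positions 3rd, 6th, 9th, ...).
For "zgranite", step one produces "zgranit"; step two turns that into "ri".

ri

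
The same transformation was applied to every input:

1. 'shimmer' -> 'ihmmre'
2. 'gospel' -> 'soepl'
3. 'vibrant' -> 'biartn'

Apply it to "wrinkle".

irknel

Rule — delete the first character, then swap each adjacent pair of characters (1↔2, 3↔4, ...).
"wrinkle" → "irknel".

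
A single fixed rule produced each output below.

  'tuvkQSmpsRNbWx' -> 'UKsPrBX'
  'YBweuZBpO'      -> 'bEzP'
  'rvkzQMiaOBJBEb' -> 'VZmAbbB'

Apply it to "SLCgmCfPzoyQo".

Each output is the input with this applied: keep every other character starting from the second (positions 2nd, 4th, 6th, ...), then flip the case of every letter.
On "SLCgmCfPzoyQo": the first step gives "LgCPoQ", and the second then gives "lGcpOq".

lGcpOq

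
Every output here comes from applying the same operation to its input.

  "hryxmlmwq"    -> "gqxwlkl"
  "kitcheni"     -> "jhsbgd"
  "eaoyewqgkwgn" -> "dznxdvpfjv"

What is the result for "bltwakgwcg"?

aksvzjfv

The rule is to delete the last 2 characters, then shift every letter 1 place backward in the alphabet (wrapping around).
On "bltwakgwcg": the first step gives "bltwakgw", and the second then gives "aksvzjfv".
(Check on "kitcheni": → "kitche" → "jhsbgd" ✓)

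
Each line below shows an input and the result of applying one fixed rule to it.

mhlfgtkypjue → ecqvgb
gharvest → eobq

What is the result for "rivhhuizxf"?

ferwc

Looking at the pairs, the operation is to shift every letter 3 places backward in the alphabet (wrapping around), then keep every other character starting from the second (positions 2nd, 4th, 6th, ...).
Applying both steps to "rivhhuizxf": "ofseerfwuc", then "ferwc".
(Check on "mhlfgtkypjue": → "jeicdqhvmgrb" → "ecqvgb" ✓)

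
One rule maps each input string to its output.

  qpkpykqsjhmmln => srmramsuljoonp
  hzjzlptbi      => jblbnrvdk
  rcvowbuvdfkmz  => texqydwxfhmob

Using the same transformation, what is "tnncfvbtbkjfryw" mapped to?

In each case the input is transformed by: shift every letter 2 places forward in the alphabet (wrapping around).
Doing the same to "tnncfvbtbkjfryw": "vppehxdvdmlhtay".

vppehxdvdmlhtay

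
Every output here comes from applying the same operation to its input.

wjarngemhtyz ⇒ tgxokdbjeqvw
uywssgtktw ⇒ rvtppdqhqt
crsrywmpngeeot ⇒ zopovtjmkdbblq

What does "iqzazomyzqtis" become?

In each case the input is transformed by: shift every letter 3 places backward in the alphabet (wrapping around).
For "iqzazomyzqtis" the result is "fnwxwljvwnqfp".

fnwxwljvwnqfp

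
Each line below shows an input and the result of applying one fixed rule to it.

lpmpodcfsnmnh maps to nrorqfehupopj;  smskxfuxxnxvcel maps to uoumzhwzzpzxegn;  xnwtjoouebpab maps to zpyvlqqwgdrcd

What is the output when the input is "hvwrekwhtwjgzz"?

The transformation: shift every letter 2 places forward in the alphabet (wrapping around).
For "hvwrekwhtwjgzz" the result is "jxytgmyjvylibb".

jxytgmyjvylibb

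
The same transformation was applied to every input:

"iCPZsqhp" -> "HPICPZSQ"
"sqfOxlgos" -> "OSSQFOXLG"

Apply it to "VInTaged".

In each case the input is transformed by: move the last 2 characters to the front (rotate right by 2), then convert every letter to uppercase.
Applying both steps to "VInTaged": "edVInTag", then "EDVINTAG".

EDVINTAG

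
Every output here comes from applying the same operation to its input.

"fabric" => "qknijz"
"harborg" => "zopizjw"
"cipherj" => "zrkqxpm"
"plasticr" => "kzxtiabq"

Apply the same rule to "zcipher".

mzhkqxp

What's happening: shift every letter 8 places forward in the alphabet (wrapping around), then move the last 2 characters to the front (rotate right by 2).
For "zcipher" the result is "mzhkqxp".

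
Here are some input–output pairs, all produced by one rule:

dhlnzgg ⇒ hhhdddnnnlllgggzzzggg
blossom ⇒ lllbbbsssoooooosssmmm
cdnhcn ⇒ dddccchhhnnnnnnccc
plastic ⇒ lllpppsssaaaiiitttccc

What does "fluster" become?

lllfffsssuuueeetttrrr

The transformation: swap each adjacent pair of characters (1↔2, 3↔4, ...), then repeat every character 3 times.
Working it through for "fluster": intermediate "lfsuetr", final "lllfffsssuuueeetttrrr".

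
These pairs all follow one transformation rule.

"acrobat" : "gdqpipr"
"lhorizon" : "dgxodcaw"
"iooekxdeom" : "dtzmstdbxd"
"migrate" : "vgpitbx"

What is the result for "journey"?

jgctnyd

The transformation: shift every letter 11 places backward in the alphabet (wrapping around), then move the first 2 characters to the end (rotate left by 2).
Starting from "journey": after the first operation, "ydjgctn"; after the second, "jgctnyd".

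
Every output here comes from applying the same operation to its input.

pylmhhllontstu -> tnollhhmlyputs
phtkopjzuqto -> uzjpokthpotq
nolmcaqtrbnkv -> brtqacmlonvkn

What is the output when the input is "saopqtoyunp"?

yotqpoaspnu

The transformation: reverse the string, then move the first 3 characters to the end (rotate left by 3).
"saopqtoyunp" → "pnuyotqpoas" → "yotqpoaspnu".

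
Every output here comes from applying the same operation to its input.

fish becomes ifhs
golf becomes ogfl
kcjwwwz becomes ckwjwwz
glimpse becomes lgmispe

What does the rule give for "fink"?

ifkn

The transformation: swap each adjacent pair of characters (1↔2, 3↔4, ...).
So "fink" becomes "ifkn".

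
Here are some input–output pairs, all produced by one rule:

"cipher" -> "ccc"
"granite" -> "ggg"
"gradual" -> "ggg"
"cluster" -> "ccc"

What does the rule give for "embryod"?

The transformation: repeat every character 3 times, then keep only the first 3 characters.
For "embryod" the result is "eee".

eee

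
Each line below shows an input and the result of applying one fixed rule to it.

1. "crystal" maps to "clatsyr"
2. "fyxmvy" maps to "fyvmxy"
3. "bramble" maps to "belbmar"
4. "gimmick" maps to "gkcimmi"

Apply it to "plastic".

pcitsal

The pattern: move the first character to the end, then reverse the string.
Starting from "plastic": after the first operation, "lasticp"; after the second, "pcitsal".
(Check on "gimmick": → "immickg" → "gkcimmi" ✓)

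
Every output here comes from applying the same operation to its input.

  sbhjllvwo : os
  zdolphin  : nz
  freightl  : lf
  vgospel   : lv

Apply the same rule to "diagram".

The rule is to move the first character to the end, then keep only the last 2 characters.
Starting from "diagram": after the first operation, "iagramd"; after the second, "md".

md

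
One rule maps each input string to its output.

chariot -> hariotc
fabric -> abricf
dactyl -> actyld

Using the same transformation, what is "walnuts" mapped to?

alnutsw

The pattern: move the first character to the end.
On "walnuts" that produces "alnutsw".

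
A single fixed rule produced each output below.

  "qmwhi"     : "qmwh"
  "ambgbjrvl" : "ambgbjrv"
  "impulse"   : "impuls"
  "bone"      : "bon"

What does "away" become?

In each case the input is transformed by: delete the last character.
"away" → "awa".

awa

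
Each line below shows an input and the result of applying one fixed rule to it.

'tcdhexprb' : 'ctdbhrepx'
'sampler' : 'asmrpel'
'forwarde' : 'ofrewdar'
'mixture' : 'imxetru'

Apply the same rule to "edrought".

dertohug

The transformation: move the first character to the end, then take characters alternately from the front and the back (1st, last, 2nd, 2nd-last, ...).
Working it through for "edrought": intermediate "droughte", final "dertohug".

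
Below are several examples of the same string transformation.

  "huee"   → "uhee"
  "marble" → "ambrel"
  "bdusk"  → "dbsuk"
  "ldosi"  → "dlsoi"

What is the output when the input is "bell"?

ebll

The transformation: swap each adjacent pair of characters (1↔2, 3↔4, ...).
Applying that to "bell" gives "ebll".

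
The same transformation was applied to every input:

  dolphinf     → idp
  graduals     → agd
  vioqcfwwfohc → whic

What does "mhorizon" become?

zmr

The pattern: swap the front and back halves of the string, then keep one character in every 3, starting at position 2 (positions 2nd, 5th, 8th, ...).
Starting from "mhorizon": after the first operation, "izonmhor"; after the second, "zmr".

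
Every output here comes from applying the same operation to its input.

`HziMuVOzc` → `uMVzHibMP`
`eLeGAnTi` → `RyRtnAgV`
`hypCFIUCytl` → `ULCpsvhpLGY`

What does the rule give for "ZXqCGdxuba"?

mkDptQKHON

The pattern: shift every letter 13 places forward in the alphabet (wrapping around) — i.e. ROT13, then flip the case of every letter.
Starting from "ZXqCGdxuba": after the first operation, "MKdPTqkhon"; after the second, "mkDptQKHON".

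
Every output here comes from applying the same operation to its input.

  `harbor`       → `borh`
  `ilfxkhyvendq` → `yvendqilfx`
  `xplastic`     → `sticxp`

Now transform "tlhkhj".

khjt

The transformation: swap the front and back halves of the string, then delete the last 2 characters.
On "tlhkhj" that produces "khjt".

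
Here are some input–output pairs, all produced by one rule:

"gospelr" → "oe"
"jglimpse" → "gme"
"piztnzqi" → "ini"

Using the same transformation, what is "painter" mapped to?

In each case the input is transformed by: keep one character in every 3, starting at position 2 (positions 2nd, 5th, 8th, ...).
"painter" → "at".

at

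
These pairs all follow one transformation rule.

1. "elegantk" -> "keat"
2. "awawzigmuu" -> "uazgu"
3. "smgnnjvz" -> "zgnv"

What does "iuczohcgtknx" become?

xcoctn

The rule is to swap the first and last characters, then keep every other character starting from the first (positions 1st, 3rd, 5th, ...).
On "iuczohcgtknx": the first step gives "xuczohcgtkni", and the second then gives "xcoctn".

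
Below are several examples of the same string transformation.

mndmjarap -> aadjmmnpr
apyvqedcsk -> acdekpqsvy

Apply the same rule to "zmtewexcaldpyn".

The transformation: sort the characters into alphabetical order.
"zmtewexcaldpyn" → "acdeelmnptwxyz".

acdeelmnptwxyz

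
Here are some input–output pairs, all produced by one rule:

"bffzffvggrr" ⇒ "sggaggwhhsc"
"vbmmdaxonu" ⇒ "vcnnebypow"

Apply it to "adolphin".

Each output is the input with this applied: swap the first and last characters, then shift every letter 1 place forward in the alphabet (wrapping around).
Starting from "adolphin": after the first operation, "ndolphia"; after the second, "oepmqijb".

oepmqijb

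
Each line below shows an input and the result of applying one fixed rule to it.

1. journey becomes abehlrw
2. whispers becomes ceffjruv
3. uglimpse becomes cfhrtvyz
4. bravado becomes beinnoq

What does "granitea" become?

In each case the input is transformed by: shift every letter 13 places forward in the alphabet (wrapping around) — i.e. ROT13, then sort the characters into alphabetical order.
Working it through for "granitea": intermediate "tenavgrn", final "aegnnrtv".
(Check on "journey": → "wbhearl" → "abehlrw" ✓)

aegnnrtv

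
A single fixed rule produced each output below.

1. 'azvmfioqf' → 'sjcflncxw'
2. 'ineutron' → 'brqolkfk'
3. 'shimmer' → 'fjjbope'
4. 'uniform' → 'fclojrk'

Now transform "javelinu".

sbifkrgx

What's happening: shift every letter 3 places backward in the alphabet (wrapping around), then move the first 2 characters to the end (rotate left by 2).
"javelinu" → "gxsbifkr" → "sbifkrgx".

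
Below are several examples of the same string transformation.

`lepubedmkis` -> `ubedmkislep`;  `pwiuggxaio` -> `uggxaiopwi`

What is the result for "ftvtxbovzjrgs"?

txbovzjrgsftv

In each case the input is transformed by: move the first 3 characters to the end (rotate left by 3).
"ftvtxbovzjrgs" → "txbovzjrgsftv".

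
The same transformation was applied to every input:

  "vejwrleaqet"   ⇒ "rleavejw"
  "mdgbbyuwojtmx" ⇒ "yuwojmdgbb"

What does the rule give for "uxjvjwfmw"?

vjwuxj

Looking at the pairs, the operation is to delete the last 3 characters, then swap the front and back halves of the string.
Applying both steps to "uxjvjwfmw": "uxjvjw", then "vjwuxj".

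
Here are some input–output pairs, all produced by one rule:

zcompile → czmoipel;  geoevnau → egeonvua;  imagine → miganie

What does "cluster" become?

lcsuetr

The rule is to swap each adjacent pair of characters (1↔2, 3↔4, ...).
Applying that to "cluster" gives "lcsuetr".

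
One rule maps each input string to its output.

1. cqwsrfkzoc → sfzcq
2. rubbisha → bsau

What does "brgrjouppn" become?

In each case the input is transformed by: keep every other character starting from the second (positions 2nd, 4th, 6th, ...), then move the first character to the end.
Applying both steps to "brgrjouppn": "rropn", then "ropnr".

ropnr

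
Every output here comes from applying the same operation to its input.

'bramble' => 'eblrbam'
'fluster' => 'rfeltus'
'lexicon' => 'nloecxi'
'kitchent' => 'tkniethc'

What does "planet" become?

What's happening: reverse the string, then take characters alternately from the front and the back (1st, last, 2nd, 2nd-last, ...).
"planet" → "tenalp" → "tpelna".

tpelna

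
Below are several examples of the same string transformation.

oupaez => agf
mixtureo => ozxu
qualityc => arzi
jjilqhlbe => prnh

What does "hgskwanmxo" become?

Looking at the pairs, the operation is to keep every other character starting from the second (positions 2nd, 4th, 6th, ...), then shift every letter 6 places forward in the alphabet (wrapping around).
On "hgskwanmxo": the first step gives "gkamo", and the second then gives "mqgsu".

mqgsu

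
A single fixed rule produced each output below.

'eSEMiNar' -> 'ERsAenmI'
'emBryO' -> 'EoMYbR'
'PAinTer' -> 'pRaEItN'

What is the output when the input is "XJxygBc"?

The pattern: take characters alternately from the front and the back (1st, last, 2nd, 2nd-last, ...), then flip the case of every letter.
Applying both steps to "XJxygBc": "XcJBxgy", then "xCjbXGY".

xCjbXGY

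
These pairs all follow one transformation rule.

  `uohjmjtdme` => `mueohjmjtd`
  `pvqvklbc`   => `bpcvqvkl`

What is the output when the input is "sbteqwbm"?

The rule is to swap the first and last characters, then move the last 2 characters to the front (rotate right by 2).
For "sbteqwbm" the result is "bsmbteqw".
(Check on "pvqvklbc": → "cvqvklbp" → "bpcvqvkl" ✓)

bsmbteqw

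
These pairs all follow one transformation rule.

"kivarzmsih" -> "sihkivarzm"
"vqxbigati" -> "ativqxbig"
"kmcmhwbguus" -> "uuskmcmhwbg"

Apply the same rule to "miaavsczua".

Rule — move the last 3 characters to the front (rotate right by 3).
Doing the same to "miaavsczua": "zuamiaavsc".

zuamiaavsc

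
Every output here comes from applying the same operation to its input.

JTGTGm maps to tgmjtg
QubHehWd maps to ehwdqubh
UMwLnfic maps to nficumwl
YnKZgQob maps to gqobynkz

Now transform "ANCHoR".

horanc

Looking at the pairs, the operation is to swap the front and back halves of the string, then convert every letter to lowercase.
Working it through for "ANCHoR": intermediate "HoRANC", final "horanc".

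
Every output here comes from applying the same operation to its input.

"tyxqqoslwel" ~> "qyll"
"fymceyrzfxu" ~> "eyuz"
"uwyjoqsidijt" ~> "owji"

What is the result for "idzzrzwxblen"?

rdex

The pattern: keep one character in every 3, starting at position 2 (positions 2nd, 5th, 8th, ...), then swap each adjacent pair of characters (1↔2, 3↔4, ...).
For "idzzrzwxblen", step one produces "drxe"; step two turns that into "rdex".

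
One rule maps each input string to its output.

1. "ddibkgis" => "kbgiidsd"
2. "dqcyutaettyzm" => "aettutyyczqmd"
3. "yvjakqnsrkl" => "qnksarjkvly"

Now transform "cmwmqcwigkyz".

The pattern: take characters alternately from the front and the back (1st, last, 2nd, 2nd-last, ...), then reverse the string.
On "cmwmqcwigkyz" that produces "wciqgmkwymzc".

wciqgmkwymzc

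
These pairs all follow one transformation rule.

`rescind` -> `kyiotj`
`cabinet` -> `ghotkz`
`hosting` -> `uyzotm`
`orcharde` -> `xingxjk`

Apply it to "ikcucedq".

Rule — delete the first character, then shift every letter 6 places forward in the alphabet (wrapping around).
"ikcucedq" → "kcucedq" → "qiaikjw".
(Check on "orcharde": → "rcharde" → "xingxjk" ✓)

qiaikjw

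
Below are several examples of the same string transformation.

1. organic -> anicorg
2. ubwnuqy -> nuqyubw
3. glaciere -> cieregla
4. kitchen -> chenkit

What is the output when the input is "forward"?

wardfor

In each case the input is transformed by: move the first 3 characters to the end (rotate left by 3).
So "forward" becomes "wardfor".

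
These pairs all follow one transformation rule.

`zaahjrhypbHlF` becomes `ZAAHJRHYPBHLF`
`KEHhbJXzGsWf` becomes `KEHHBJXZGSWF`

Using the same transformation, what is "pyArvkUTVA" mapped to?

In each case the input is transformed by: convert every letter to uppercase.
On "pyArvkUTVA" that produces "PYARVKUTVA".

PYARVKUTVA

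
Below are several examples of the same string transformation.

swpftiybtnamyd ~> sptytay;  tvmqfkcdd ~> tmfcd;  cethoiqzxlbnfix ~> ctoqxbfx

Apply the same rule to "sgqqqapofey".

Rule — keep every other character starting from the first (positions 1st, 3rd, 5th, ...).
Doing the same to "sgqqqapofey": "sqqpfy".

sqqpfy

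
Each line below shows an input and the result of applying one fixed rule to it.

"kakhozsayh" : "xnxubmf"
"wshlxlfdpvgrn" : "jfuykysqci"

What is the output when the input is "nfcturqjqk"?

aspghed

Looking at the pairs, the operation is to delete the last 3 characters, then shift every letter 13 places forward in the alphabet (wrapping around) — i.e. ROT13.
Applying that to "nfcturqjqk" gives "aspghed".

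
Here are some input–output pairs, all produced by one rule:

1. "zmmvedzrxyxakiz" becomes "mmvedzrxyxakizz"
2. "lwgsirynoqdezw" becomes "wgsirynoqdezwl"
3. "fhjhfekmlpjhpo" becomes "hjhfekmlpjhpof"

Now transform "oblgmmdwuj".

blgmmdwujo

What's happening: move the first character to the end.
"oblgmmdwuj" → "blgmmdwujo".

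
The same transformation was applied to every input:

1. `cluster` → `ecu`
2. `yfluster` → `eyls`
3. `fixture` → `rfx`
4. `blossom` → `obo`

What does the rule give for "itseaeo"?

eis

Each output is the input with this applied: move the last 3 characters to the front (rotate right by 3), then keep every other character starting from the second (positions 2nd, 4th, 6th, ...).
Starting from "itseaeo": after the first operation, "aeoitse"; after the second, "eis".
(Check on "yfluster": → "teryflus" → "eyls" ✓)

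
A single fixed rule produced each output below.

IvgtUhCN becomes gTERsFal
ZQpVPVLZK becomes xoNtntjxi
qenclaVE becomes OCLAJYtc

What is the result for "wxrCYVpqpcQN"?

UVPawtNONAol

The pattern: flip the case of every letter, then shift every letter 2 places backward in the alphabet (wrapping around).
Applying both steps to "wxrCYVpqpcQN": "WXRcyvPQPCqn", then "UVPawtNONAol".
(Check on "ZQpVPVLZK": → "zqPvpvlzk" → "xoNtntjxi" ✓)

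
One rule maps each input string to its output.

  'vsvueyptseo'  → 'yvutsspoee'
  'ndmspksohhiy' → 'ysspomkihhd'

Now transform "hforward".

wrrofda

In each case the input is transformed by: delete the first character, then sort the characters into reverse alphabetical order.
So "hforward" becomes "wrrofda".
(Check on "vsvueyptseo": → "svueyptseo" → "yvutsspoee" ✓)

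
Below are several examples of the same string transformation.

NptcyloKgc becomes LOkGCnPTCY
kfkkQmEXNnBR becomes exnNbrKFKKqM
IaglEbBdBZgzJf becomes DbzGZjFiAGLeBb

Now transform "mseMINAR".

inarMSEm

Looking at the pairs, the operation is to flip the case of every letter, then swap the front and back halves of the string.
Working it through for "mseMINAR": intermediate "MSEminar", final "inarMSEm".
(Check on "NptcyloKgc": → "nPTCYLOkGC" → "LOkGCnPTCY" ✓)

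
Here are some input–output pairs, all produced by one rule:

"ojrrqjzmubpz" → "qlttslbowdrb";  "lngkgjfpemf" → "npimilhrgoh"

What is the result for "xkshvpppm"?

zmujxrrro

What's happening: shift every letter 2 places forward in the alphabet (wrapping around).
"xkshvpppm" → "zmujxrrro".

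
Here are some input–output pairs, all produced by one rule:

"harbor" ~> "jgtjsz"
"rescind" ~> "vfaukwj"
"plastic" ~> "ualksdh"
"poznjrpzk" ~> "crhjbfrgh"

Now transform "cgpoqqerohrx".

pjzgjwiighyu

The transformation: shift every letter 8 places backward in the alphabet (wrapping around), then reverse the string.
On "cgpoqqerohrx": the first step gives "uyhgiiwjgzjp", and the second then gives "pjzgjwiighyu".
(Check on "rescind": → "jwkuafv" → "vfaukwj" ✓)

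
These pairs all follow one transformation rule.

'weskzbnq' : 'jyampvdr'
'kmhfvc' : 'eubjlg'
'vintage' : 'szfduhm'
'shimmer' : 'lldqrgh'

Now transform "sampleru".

okdqtrzl

The rule is to shift every letter 1 place backward in the alphabet (wrapping around), then move the first 3 characters to the end (rotate left by 3).
Working it through for "sampleru": intermediate "rzlokdqt", final "okdqtrzl".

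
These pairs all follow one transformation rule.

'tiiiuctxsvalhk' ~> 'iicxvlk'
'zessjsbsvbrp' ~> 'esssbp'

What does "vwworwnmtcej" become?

wowmcj

What's happening: keep every other character starting from the second (positions 2nd, 4th, 6th, ...).
So "vwworwnmtcej" becomes "wowmcj".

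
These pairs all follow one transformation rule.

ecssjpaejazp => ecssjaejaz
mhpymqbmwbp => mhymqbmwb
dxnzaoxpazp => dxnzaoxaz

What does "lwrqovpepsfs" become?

In each case the input is transformed by: remove every "p".
Doing the same to "lwrqovpepsfs": "lwrqovesfs".

lwrqovesfs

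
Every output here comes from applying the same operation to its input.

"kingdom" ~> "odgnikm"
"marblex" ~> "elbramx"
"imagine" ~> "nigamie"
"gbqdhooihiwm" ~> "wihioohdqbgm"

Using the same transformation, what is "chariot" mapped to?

oirahct

Looking at the pairs, the operation is to move the last character to the front, then reverse the string.
Starting from "chariot": after the first operation, "tchario"; after the second, "oirahct".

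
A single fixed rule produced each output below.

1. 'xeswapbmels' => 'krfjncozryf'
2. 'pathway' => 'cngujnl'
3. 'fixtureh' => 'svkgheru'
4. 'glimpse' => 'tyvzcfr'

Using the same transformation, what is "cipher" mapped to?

Looking at the pairs, the operation is to shift every letter 13 places forward in the alphabet (wrapping around) — i.e. ROT13.
For "cipher" the result is "pvcure".

pvcure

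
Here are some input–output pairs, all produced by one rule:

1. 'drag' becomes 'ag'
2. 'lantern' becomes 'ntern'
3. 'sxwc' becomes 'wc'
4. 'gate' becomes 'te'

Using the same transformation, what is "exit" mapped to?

it

The transformation: delete the first 2 characters.
"exit" → "it".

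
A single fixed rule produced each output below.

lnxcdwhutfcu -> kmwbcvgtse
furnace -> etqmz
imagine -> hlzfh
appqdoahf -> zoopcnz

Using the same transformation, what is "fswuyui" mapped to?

The rule is to shift every letter 1 place backward in the alphabet (wrapping around), then delete the last 2 characters.
Starting from "fswuyui": after the first operation, "ervtxth"; after the second, "ervtx".
(Check on "appqdoahf": → "zoopcnzge" → "zoopcnz" ✓)

ervtx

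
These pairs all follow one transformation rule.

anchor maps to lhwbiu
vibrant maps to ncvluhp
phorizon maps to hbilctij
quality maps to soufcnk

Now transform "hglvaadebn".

The rule is to shift every letter 6 places backward in the alphabet (wrapping around), then swap the first and last characters.
Starting from "hglvaadebn": after the first operation, "bafpuuxyvh"; after the second, "hafpuuxyvb".

hafpuuxyvb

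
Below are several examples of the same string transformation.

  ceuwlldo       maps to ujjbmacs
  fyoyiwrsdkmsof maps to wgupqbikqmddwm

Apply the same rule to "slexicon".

Each output is the input with this applied: move the first 3 characters to the end (rotate left by 3), then shift every letter 2 places backward in the alphabet (wrapping around).
Working it through for "slexicon": intermediate "xiconsle", final "vgamlqjc".

vgamlqjc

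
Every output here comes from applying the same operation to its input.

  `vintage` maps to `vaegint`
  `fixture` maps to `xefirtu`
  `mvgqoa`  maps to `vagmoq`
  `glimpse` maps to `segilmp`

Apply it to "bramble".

rabbelm

What's happening: sort the characters into alphabetical order, then move the last character to the front.
"bramble" → "abbelmr" → "rabbelm".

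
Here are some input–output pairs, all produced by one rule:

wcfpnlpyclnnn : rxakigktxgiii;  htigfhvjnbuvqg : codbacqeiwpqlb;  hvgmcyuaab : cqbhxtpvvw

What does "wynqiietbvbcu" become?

Rule — shift every letter 5 places backward in the alphabet (wrapping around).
On "wynqiietbvbcu" that produces "rtilddzowqwxp".

rtilddzowqwxp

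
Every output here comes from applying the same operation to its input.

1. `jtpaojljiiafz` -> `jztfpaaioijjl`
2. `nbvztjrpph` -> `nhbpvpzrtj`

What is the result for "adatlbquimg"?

In each case the input is transformed by: take characters alternately from the front and the back (1st, last, 2nd, 2nd-last, ...).
For "adatlbquimg" the result is "agdmaitulqb".

agdmaitulqb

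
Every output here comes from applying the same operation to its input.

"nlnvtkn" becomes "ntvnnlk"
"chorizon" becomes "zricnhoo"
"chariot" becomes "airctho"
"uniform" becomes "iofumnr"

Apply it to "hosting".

Rule — take characters alternately from the front and the back (1st, last, 2nd, 2nd-last, ...), then move the last 3 characters to the front (rotate right by 3).
On "hosting": the first step gives "hgonsit", and the second then gives "sithgon".

sithgon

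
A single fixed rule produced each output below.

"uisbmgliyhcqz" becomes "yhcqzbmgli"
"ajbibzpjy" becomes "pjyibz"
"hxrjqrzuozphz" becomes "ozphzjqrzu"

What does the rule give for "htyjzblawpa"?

In each case the input is transformed by: delete the first 3 characters, then swap the front and back halves of the string.
"htyjzblawpa" → "jzblawpa" → "awpajzbl".

awpajzbl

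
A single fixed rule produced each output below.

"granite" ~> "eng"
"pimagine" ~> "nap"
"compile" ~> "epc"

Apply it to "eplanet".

Each output is the input with this applied: keep one character in every 3, starting at position 1 (positions 1st, 4th, 7th, ...), then reverse the string.
For "eplanet", step one produces "eat"; step two turns that into "tae".

tae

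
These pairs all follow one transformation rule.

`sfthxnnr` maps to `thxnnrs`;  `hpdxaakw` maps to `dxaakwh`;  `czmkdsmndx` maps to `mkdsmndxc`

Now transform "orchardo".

chardoo

Looking at the pairs, the operation is to move the first 2 characters to the end (rotate left by 2), then delete the last character.
For "orchardo", step one produces "chardoor"; step two turns that into "chardoo".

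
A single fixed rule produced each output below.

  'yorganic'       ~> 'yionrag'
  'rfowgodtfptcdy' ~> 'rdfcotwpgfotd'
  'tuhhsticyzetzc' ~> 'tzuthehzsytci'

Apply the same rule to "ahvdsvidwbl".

abhwvddisv

The transformation: delete the last character, then take characters alternately from the front and the back (1st, last, 2nd, 2nd-last, ...).
Applying both steps to "ahvdsvidwbl": "ahvdsvidwb", then "abhwvddisv".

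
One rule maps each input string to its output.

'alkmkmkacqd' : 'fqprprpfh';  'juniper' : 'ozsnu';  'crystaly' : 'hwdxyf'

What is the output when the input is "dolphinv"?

itqumn

The pattern: delete the last 2 characters, then shift every letter 5 places forward in the alphabet (wrapping around).
Applying both steps to "dolphinv": "dolphi", then "itqumn".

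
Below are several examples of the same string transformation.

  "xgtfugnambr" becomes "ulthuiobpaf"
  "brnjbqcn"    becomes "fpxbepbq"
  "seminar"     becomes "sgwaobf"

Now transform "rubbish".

ifppgwv

The pattern: shift every letter 12 places backward in the alphabet (wrapping around), then swap each adjacent pair of characters (1↔2, 3↔4, ...).
On "rubbish" that produces "ifppgwv".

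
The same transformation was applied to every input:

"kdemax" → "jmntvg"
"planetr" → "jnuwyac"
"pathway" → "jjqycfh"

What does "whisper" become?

nqryabf

Each output is the input with this applied: sort the characters into alphabetical order, then shift every letter 9 places forward in the alphabet (wrapping around).
"whisper" → "ehiprsw" → "nqryabf".
(Check on "pathway": → "aahptwy" → "jjqycfh" ✓)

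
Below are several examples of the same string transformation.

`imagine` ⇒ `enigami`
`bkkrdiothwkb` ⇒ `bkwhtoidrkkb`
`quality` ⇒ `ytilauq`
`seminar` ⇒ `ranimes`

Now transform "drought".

thguord

In each case the input is transformed by: reverse the string.
"drought" → "thguord".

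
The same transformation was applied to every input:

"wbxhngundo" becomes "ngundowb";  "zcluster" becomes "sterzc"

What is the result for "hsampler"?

plerhs

Each output is the input with this applied: move the first 2 characters to the end (rotate left by 2), then delete the first 2 characters.
"hsampler" → "plerhs".
(Check on "wbxhngundo": → "xhngundowb" → "ngundowb" ✓)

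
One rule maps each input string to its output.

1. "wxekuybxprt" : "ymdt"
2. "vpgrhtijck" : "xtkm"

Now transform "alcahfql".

The pattern: shift every letter 2 places forward in the alphabet (wrapping around), then keep one character in every 3, starting at position 1 (positions 1st, 4th, 7th, ...).
"alcahfql" → "cnecjhsn" → "ccs".

ccs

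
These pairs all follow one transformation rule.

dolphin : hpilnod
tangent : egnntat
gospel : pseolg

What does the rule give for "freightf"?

Looking at the pairs, the operation is to move the last 3 characters to the front (rotate right by 3), then take characters alternately from the front and the back (1st, last, 2nd, 2nd-last, ...).
Starting from "freightf": after the first operation, "htffreig"; after the second, "hgtifefr".

hgtifefr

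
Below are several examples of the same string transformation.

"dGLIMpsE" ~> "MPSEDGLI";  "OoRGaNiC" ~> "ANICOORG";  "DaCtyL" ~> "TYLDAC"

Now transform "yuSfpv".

In each case the input is transformed by: swap the front and back halves of the string, then convert every letter to uppercase.
On "yuSfpv": the first step gives "fpvyuS", and the second then gives "FPVYUS".

FPVYUS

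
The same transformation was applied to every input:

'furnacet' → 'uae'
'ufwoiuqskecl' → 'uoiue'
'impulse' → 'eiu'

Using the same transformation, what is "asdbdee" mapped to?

eae

Rule — move the last character to the front, then keep only the vowels.
Starting from "asdbdee": after the first operation, "easdbde"; after the second, "eae".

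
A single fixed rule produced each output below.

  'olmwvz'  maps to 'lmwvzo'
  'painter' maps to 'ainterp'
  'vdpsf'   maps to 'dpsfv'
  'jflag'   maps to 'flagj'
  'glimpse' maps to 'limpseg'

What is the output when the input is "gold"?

What's happening: move the first character to the end.
Applying that to "gold" gives "oldg".

oldg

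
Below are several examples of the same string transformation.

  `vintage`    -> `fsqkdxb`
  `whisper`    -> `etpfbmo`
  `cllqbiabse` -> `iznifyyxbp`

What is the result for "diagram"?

fadxxoj

Looking at the pairs, the operation is to shift every letter 3 places backward in the alphabet (wrapping around), then swap each adjacent pair of characters (1↔2, 3↔4, ...).
For "diagram", step one produces "afxdoxj"; step two turns that into "fadxxoj".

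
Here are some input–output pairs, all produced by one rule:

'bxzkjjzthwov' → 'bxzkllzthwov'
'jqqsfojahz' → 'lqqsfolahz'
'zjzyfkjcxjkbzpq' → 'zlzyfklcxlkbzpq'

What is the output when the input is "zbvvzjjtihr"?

The pattern: replace every "j" with "l".
On "zbvvzjjtihr" that produces "zbvvzlltihr".

zbvvzlltihr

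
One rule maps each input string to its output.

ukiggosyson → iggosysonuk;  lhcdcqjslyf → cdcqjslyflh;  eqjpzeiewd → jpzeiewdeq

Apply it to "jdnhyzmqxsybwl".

The pattern: move the first 2 characters to the end (rotate left by 2).
So "jdnhyzmqxsybwl" becomes "nhyzmqxsybwljd".

nhyzmqxsybwljd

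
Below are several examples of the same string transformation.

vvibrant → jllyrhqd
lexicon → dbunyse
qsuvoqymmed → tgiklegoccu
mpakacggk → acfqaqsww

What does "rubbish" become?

xhkrryi

In each case the input is transformed by: shift every letter 10 places backward in the alphabet (wrapping around), then move the last character to the front.
"rubbish" → "xhkrryi".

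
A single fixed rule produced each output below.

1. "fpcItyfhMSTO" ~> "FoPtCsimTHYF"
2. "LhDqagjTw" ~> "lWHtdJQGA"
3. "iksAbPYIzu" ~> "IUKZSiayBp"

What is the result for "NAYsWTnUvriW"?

The rule is to take characters alternately from the front and the back (1st, last, 2nd, 2nd-last, ...), then flip the case of every letter.
"NAYsWTnUvriW" → "nwaIyRSVwutN".

nwaIyRSVwutN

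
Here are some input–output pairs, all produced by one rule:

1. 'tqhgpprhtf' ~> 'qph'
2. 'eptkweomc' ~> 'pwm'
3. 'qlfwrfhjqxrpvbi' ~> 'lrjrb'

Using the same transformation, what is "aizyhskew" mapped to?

ihe

Each output is the input with this applied: keep one character in every 3, starting at position 2 (positions 2nd, 5th, 8th, ...).
Doing the same to "aizyhskew": "ihe".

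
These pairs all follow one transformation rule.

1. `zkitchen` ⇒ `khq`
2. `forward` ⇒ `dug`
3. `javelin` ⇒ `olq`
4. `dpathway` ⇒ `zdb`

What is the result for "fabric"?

ulf

Looking at the pairs, the operation is to shift every letter 3 places forward in the alphabet (wrapping around), then keep only the last 3 characters.
Applying both steps to "fabric": "ideulf", then "ulf".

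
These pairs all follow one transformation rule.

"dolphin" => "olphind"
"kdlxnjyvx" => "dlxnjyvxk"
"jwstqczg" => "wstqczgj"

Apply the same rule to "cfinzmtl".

finzmtlc

Looking at the pairs, the operation is to move the first character to the end.
Doing the same to "cfinzmtl": "finzmtlc".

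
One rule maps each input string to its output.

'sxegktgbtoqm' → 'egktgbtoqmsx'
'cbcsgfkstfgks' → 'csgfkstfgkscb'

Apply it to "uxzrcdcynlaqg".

Rule — move the first 2 characters to the end (rotate left by 2).
Applying that to "uxzrcdcynlaqg" gives "zrcdcynlaqgux".

zrcdcynlaqgux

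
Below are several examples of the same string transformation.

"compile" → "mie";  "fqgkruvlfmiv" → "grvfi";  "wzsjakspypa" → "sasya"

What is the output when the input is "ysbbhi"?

Each output is the input with this applied: keep every other character starting from the first (positions 1st, 3rd, 5th, ...), then delete the first character.
So "ysbbhi" becomes "bh".

bh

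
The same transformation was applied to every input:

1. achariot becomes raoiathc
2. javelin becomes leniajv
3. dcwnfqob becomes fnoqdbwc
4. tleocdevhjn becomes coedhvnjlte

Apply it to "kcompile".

The rule is to move the first 3 characters to the end (rotate left by 3), then swap each adjacent pair of characters (1↔2, 3↔4, ...).
For "kcompile", step one produces "mpilekco"; step two turns that into "pmlikeoc".
(Check on "dcwnfqob": → "nfqobdcw" → "fnoqdbwc" ✓)

pmlikeoc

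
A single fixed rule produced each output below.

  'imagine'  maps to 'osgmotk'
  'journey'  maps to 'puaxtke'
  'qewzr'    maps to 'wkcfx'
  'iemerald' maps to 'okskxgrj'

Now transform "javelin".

pgbkrot

Rule — shift every letter 6 places forward in the alphabet (wrapping around).
Doing the same to "javelin": "pgbkrot".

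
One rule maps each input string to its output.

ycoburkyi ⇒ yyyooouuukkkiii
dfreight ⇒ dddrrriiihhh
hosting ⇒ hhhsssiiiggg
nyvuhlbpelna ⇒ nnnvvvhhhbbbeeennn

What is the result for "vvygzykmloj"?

The rule is to keep every other character starting from the first (positions 1st, 3rd, 5th, ...), then repeat every character 3 times.
Starting from "vvygzykmloj": after the first operation, "vyzklj"; after the second, "vvvyyyzzzkkkllljjj".

vvvyyyzzzkkkllljjj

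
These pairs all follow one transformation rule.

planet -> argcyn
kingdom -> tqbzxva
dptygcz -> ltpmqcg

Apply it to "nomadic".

nqvpabz

Each output is the input with this applied: shift every letter 13 places forward in the alphabet (wrapping around) — i.e. ROT13, then move the first 3 characters to the end (rotate left by 3).
For "nomadic", step one produces "abznqvp"; step two turns that into "nqvpabz".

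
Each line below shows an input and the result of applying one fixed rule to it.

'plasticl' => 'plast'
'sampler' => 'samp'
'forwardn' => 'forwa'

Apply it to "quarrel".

In each case the input is transformed by: delete the last 3 characters.
"quarrel" → "quar".

quar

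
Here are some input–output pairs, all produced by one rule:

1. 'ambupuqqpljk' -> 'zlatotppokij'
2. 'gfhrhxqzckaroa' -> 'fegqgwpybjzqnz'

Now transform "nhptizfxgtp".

The rule is to shift every letter 1 place backward in the alphabet (wrapping around).
So "nhptizfxgtp" becomes "mgoshyewfso".

mgoshyewfso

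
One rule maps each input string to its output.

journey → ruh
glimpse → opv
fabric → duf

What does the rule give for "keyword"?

hzu

What's happening: keep every other character starting from the second (positions 2nd, 4th, 6th, ...), then shift every letter 3 places forward in the alphabet (wrapping around).
Starting from "keyword": after the first operation, "ewr"; after the second, "hzu".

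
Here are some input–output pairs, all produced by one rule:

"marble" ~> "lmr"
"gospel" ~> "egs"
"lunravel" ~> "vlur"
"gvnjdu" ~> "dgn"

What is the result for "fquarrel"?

What's happening: swap the front and back halves of the string, then keep every other character starting from the second (positions 2nd, 4th, 6th, ...).
On "fquarrel": the first step gives "rrelfqua", and the second then gives "rlqa".

rlqa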